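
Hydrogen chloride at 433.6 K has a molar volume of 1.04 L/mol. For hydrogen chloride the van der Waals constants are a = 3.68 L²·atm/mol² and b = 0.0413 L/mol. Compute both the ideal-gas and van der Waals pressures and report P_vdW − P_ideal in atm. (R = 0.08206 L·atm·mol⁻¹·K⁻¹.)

Ideal: P_ideal = RT/V_m = (0.08206)(433.6)/1.04 = 34.2127 atm
vdW: P = RT/(V_m − b) − a/V_m² = 35.5812/0.998700 − 3.68/1.08160 = 35.6275 − 3.40237 = 32.2251 atm
ΔP = 32.2251 − 34.2127 = -1.988 atm

ΔP ≈ -1.988 atm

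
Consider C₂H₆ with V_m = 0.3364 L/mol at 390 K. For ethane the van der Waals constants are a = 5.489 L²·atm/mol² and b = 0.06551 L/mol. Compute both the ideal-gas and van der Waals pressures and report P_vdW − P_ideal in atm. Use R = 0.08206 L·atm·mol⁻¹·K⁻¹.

ΔP ≈ -25.50 atm

Ideal: P_ideal = RT/V_m = (0.08206)(390)/0.3364 = 95.1350 atm
vdW: P = RT/(V_m − b) − a/V_m² = 32.0034/0.270890 − 5.489/0.113165 = 118.142 − 48.5044 = 69.638 atm
ΔP = 69.638 − 95.1350 = -25.50 atm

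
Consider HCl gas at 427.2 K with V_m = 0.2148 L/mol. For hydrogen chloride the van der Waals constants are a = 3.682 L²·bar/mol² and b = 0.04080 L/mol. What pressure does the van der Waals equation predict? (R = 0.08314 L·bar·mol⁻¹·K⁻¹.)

P ≈ 124.3 bar

P = RT/(V_m − b) − a/V_m²
RT/(V_m − b) = (0.08314)(427.2)/(0.2148 − 0.04080) = 35.517/0.17400 = 204.12 bar
a/V_m² = 3.682/(0.2148)² = 79.802 bar
P = 204.12 − 79.802 = 124.3 bar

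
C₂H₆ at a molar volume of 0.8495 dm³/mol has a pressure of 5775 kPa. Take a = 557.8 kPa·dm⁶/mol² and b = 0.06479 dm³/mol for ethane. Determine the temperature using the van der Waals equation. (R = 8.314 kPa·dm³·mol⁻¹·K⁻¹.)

T = (P + a/V_m²)(V_m − b)/R
P + a/V_m² = 5775 + 557.8/(0.8495)² = 6548.0 kPa
V_m − b = 0.8495 − 0.06479 = 0.78471 dm³/mol
T = (6548.0)(0.78471)/8.314 = 618.0 K

T ≈ 618.0 K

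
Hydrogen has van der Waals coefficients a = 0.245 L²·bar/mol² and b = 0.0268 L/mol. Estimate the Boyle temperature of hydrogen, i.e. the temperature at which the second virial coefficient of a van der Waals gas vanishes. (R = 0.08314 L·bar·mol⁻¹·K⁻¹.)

T_B ≈ 110.0 K

For a van der Waals gas the second virial coefficient B₂ = b − a/(RT) vanishes at T_B = a/(Rb).
T_B = 0.245/(0.08314×0.0268) = 0.245/0.0022282 = 110.0 K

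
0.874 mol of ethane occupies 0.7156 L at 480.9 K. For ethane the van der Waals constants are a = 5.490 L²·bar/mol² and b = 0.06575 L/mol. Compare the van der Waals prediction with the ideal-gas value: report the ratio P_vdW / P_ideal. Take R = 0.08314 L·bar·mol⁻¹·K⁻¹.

P_vdW / P_ideal ≈ 0.9196

Ideal: P_ideal = nRT/V = (0.874)(0.08314)(480.9)/0.7156 = 48.8322 bar
vdW: P = nRT/(V − nb) − a n²/V² = 34.9443/0.658135 − 4.19368/0.512083 = 53.0959 − 8.18945 = 44.9065 bar
Ratio = 44.9065/48.8322 = 0.9196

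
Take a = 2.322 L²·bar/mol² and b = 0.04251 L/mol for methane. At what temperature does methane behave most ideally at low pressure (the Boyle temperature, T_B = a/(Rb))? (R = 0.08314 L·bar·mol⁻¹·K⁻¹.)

T_B ≈ 657.0 K

For a van der Waals gas the second virial coefficient B₂ = b − a/(RT) vanishes at T_B = a/(Rb).
T_B = 2.322/(0.08314×0.04251) = 2.322/0.0035343 = 657.0 K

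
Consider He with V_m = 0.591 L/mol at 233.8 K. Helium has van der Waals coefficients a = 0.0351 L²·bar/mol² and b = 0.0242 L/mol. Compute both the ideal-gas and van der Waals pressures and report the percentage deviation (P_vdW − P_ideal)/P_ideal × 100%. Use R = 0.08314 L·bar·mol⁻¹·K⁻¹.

Ideal: P_ideal = RT/V_m = (0.08314)(233.8)/0.591 = 32.8902 bar
vdW: P = RT/(V_m − b) − a/V_m² = 19.4381/0.566800 − 0.0351/0.349281 = 34.2945 − 0.100492 = 34.1940 bar
% deviation = (34.1940 − 32.8902)/32.8902 × 100% = 3.96%

3.96 %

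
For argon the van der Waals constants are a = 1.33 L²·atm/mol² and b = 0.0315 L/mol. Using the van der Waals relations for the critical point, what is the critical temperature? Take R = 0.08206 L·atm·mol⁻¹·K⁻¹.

T_c ≈ 152.5 K

For a van der Waals gas, T_c = 8a/(27Rb).
T_c = 8×1.33/(27×0.08206×0.0315) = 10.640/0.069792 = 152.5 K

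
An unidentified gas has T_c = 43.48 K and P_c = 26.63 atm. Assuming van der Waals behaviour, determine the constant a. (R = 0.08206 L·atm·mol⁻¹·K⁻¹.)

From T_c = 8a/(27Rb) and P_c = a/(27b²): a = 27 R² T_c²/(64 P_c).
a = 27×(0.08206)²×(43.48)²/(64×26.63) = 343.72/1704.3 = 0.2017 L²·atm/mol²

a ≈ 0.2017 L²·atm/mol²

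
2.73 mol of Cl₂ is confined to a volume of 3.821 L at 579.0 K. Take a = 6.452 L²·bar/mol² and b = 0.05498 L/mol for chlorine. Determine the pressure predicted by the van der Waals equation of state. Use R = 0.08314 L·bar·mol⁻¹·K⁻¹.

P = nRT/(V − nb) − a n²/V²
nRT/(V − nb) = (2.73)(0.08314)(579.0)/(3.821 − 2.73×0.05498) = 131.42/3.6709 = 35.800 bar
a n²/V² = (6.452)(2.73)²/(3.821)² = 3.2936 bar
P = 35.800 − 3.2936 = 32.51 bar

P ≈ 32.51 bar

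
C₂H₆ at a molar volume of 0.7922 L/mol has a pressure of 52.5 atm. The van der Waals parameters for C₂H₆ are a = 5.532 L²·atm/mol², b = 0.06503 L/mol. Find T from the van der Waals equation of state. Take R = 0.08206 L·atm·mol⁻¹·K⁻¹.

T = (P + a/V_m²)(V_m − b)/R
P + a/V_m² = 52.5 + 5.532/(0.7922)² = 61.315 atm
V_m − b = 0.7922 − 0.06503 = 0.72717 L/mol
T = (61.315)(0.72717)/0.08206 = 543.3 K

T ≈ 543.3 K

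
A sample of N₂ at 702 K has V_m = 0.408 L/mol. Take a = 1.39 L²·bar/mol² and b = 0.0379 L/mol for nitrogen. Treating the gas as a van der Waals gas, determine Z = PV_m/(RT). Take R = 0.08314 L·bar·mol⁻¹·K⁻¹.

P = RT/(V_m − b) − a/V_m² = (0.08314)(702)/(0.408 − 0.0379) − 1.39/(0.408)²
  = 58.364/0.37010 − 8.3502 = 157.70 − 8.3502 = 149.35 bar
Z = PV_m/(RT) = (149.35)(0.408)/((0.08314)(702)) = 60.935/58.364 = 1.044

Z ≈ 1.044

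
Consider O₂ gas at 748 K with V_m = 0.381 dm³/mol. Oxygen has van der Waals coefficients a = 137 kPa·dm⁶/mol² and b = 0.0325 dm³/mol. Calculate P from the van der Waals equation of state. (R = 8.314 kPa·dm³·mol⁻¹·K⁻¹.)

P = RT/(V_m − b) − a/V_m²
RT/(V_m − b) = (8.314)(748)/(0.381 − 0.0325) = 6218.9/0.34850 = 17845 kPa
a/V_m² = 137/(0.381)² = 943.78 kPa
P = 17845 − 943.78 = 16901 kPa

P ≈ 16901 kPa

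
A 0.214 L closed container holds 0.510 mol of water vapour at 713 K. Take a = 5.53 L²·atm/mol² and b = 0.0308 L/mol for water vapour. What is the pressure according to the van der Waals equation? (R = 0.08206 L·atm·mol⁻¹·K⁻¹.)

P = nRT/(V − nb) − a n²/V²
nRT/(V − nb) = (0.510)(0.08206)(713)/(0.214 − 0.510×0.0308) = 29.839/0.19829 = 150.48 atm
a n²/V² = (5.53)(0.510)²/(0.214)² = 31.408 atm
P = 150.48 − 31.408 = 119.1 atm

P ≈ 119.1 atm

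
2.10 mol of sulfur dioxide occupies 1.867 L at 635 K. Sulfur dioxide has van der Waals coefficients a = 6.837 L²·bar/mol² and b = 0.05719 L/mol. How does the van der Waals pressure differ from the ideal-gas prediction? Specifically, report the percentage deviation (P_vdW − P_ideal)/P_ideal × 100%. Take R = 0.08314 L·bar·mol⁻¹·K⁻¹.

-7.69 %

Ideal: P_ideal = nRT/V = (2.10)(0.08314)(635)/1.867 = 59.3825 bar
vdW: P = nRT/(V − nb) − a n²/V² = 110.867/1.74690 − 30.1512/3.48569 = 63.4650 − 8.64999 = 54.8150 bar
% deviation = (54.8150 − 59.3825)/59.3825 × 100% = -7.69%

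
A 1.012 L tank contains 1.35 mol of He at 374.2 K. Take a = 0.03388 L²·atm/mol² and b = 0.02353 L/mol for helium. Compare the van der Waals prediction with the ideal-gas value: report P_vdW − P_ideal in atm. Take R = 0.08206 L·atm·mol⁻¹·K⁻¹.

ΔP ≈ 1.267 atm

Ideal: P_ideal = nRT/V = (1.35)(0.08206)(374.2)/1.012 = 40.9627 atm
vdW: P = nRT/(V − nb) − a n²/V² = 41.4543/0.980235 − 0.0617463/1.02414 = 42.2902 − 0.0602909 = 42.2299 atm
ΔP = 42.2299 − 40.9627 = 1.267 atm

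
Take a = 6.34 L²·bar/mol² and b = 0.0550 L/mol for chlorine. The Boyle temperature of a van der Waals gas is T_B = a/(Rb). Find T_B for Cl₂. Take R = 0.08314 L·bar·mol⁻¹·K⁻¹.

For a van der Waals gas the second virial coefficient B₂ = b − a/(RT) vanishes at T_B = a/(Rb).
T_B = 6.34/(0.08314×0.0550) = 6.34/0.0045727 = 1386 K

T_B ≈ 1386 K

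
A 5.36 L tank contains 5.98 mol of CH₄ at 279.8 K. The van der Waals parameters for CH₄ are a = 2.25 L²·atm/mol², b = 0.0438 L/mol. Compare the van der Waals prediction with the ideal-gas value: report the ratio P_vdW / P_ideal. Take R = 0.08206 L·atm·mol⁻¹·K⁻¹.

P_vdW / P_ideal ≈ 0.9420

Ideal: P_ideal = nRT/V = (5.98)(0.08206)(279.8)/5.36 = 25.6163 atm
vdW: P = nRT/(V − nb) − a n²/V² = 137.303/5.09808 − 80.4609/28.7296 = 26.9323 − 2.80063 = 24.1317 atm
Ratio = 24.1317/25.6163 = 0.9420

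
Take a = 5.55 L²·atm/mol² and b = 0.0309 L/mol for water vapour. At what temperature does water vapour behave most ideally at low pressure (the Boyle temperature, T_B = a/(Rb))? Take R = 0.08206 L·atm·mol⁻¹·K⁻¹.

For a van der Waals gas the second virial coefficient B₂ = b − a/(RT) vanishes at T_B = a/(Rb).
T_B = 5.55/(0.08206×0.0309) = 5.55/0.0025357 = 2189 K

T_B ≈ 2189 K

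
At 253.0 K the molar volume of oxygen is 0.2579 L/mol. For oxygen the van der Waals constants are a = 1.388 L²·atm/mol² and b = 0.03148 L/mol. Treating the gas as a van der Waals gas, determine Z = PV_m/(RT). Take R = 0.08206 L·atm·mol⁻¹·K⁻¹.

Z ≈ 0.8798

P = RT/(V_m − b) − a/V_m² = (0.08206)(253.0)/(0.2579 − 0.03148) − 1.388/(0.2579)²
  = 20.761/0.22642 − 20.868 = 91.692 − 20.868 = 70.824 atm
Z = PV_m/(RT) = (70.824)(0.2579)/((0.08206)(253.0)) = 18.266/20.761 = 0.8798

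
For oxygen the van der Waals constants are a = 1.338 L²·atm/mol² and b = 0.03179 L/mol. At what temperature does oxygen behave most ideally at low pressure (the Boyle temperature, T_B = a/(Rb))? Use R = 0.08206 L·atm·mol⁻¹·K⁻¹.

T_B ≈ 512.9 K

For a van der Waals gas the second virial coefficient B₂ = b − a/(RT) vanishes at T_B = a/(Rb).
T_B = 1.338/(0.08206×0.03179) = 1.338/0.0026087 = 512.9 K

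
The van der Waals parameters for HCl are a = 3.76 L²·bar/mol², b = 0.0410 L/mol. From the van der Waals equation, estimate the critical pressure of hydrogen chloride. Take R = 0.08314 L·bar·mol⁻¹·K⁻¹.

For a van der Waals gas, P_c = a/(27b²).
P_c = 3.76/(27×(0.0410)²) = 3.76/0.045387 = 82.84 bar

P_c ≈ 82.84 bar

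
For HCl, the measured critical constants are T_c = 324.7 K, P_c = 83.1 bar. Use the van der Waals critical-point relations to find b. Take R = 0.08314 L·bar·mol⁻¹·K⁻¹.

From T_c = 8a/(27Rb) and P_c = a/(27b²): b = R T_c/(8 P_c).
b = (0.08314)(324.7)/(8×83.1) = 26.996/664.80 = 0.04061 L/mol

b ≈ 0.04061 L/mol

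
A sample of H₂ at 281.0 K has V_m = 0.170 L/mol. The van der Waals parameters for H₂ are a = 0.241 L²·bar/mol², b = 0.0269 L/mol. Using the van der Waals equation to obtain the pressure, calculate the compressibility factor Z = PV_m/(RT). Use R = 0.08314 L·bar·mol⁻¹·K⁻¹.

P = RT/(V_m − b) − a/V_m² = (0.08314)(281.0)/(0.170 − 0.0269) − 0.241/(0.170)²
  = 23.362/0.14310 − 8.3391 = 163.26 − 8.3391 = 154.92 bar
Z = PV_m/(RT) = (154.92)(0.170)/((0.08314)(281.0)) = 26.336/23.362 = 1.127

Z ≈ 1.127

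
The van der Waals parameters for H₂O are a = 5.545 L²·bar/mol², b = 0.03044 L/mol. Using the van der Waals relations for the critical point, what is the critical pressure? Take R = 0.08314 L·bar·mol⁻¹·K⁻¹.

P_c ≈ 221.6 bar

For a van der Waals gas, P_c = a/(27b²).
P_c = 5.545/(27×(0.03044)²) = 5.545/0.025018 = 221.6 bar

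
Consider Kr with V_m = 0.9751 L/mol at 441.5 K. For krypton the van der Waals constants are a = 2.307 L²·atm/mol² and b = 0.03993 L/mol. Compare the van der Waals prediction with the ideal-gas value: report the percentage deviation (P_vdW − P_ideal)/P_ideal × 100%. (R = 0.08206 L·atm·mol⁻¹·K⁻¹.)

-2.26 %

Ideal: P_ideal = RT/V_m = (0.08206)(441.5)/0.9751 = 37.1546 atm
vdW: P = RT/(V_m − b) − a/V_m² = 36.2295/0.935170 − 2.307/0.950820 = 38.7411 − 2.42633 = 36.3148 atm
% deviation = (36.3148 − 37.1546)/37.1546 × 100% = -2.26%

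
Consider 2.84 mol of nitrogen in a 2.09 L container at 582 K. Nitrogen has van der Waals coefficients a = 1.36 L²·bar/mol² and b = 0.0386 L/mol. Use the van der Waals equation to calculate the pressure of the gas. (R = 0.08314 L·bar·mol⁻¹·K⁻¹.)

P ≈ 66.88 bar

P = nRT/(V − nb) − a n²/V²
nRT/(V − nb) = (2.84)(0.08314)(582)/(2.09 − 2.84×0.0386) = 137.42/1.9804 = 69.390 bar
a n²/V² = (1.36)(2.84)²/(2.09)² = 2.5112 bar
P = 69.390 − 2.5112 = 66.88 bar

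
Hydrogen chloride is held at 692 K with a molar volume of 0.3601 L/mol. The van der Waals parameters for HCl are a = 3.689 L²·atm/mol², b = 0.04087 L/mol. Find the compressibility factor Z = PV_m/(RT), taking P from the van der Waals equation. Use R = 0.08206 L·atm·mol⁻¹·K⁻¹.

Z ≈ 0.9476

P = RT/(V_m − b) − a/V_m² = (0.08206)(692)/(0.3601 − 0.04087) − 3.689/(0.3601)²
  = 56.786/0.31923 − 28.449 = 177.88 − 28.449 = 149.43 atm
Z = PV_m/(RT) = (149.43)(0.3601)/((0.08206)(692)) = 53.810/56.786 = 0.9476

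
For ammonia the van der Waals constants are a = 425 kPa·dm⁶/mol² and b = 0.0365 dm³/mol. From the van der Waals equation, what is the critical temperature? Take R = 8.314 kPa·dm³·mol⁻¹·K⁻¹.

For a van der Waals gas, T_c = 8a/(27Rb).
T_c = 8×425/(27×8.314×0.0365) = 3400.0/8.1934 = 415.0 K

T_c ≈ 415.0 K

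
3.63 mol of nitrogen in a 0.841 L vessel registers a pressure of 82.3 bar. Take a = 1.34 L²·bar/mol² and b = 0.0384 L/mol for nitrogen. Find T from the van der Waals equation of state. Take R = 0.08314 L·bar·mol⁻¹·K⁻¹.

T ≈ 249.4 K

T = (P + a n²/V²)(V − nb)/(nR)
P + a n²/V² = 82.3 + (1.34)(3.63)²/(0.841)² = 107.26 bar
V − nb = 0.841 − (3.63)(0.0384) = 0.70161 L
T = (107.26)(0.70161)/((3.63)(0.08314)) = 249.4 K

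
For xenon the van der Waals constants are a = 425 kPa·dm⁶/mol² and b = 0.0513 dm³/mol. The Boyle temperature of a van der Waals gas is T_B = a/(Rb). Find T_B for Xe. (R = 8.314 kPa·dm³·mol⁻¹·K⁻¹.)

T_B ≈ 996.5 K

For a van der Waals gas the second virial coefficient B₂ = b − a/(RT) vanishes at T_B = a/(Rb).
T_B = 425/(8.314×0.0513) = 425/0.42651 = 996.5 K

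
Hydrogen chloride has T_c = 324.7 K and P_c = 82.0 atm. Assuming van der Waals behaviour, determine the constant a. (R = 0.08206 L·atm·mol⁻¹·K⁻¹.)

a ≈ 3.653 L²·atm/mol²

From T_c = 8a/(27Rb) and P_c = a/(27b²): a = 27 R² T_c²/(64 P_c).
a = 27×(0.08206)²×(324.7)²/(64×82.0) = 19169/5248.0 = 3.653 L²·atm/mol²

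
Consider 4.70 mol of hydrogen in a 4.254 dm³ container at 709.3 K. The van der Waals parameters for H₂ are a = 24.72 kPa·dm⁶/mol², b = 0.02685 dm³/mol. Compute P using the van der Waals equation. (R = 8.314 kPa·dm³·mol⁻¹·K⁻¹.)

P = nRT/(V − nb) − a n²/V²
nRT/(V − nb) = (4.70)(8.314)(709.3)/(4.254 − 4.70×0.02685) = 27716/4.1278 = 6714.5 kPa
a n²/V² = (24.72)(4.70)²/(4.254)² = 30.175 kPa
P = 6714.5 − 30.175 = 6684 kPa

P ≈ 6684 kPa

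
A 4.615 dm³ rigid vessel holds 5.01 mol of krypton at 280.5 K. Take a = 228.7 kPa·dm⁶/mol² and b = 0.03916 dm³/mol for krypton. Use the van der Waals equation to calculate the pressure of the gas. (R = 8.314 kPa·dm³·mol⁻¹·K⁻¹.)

P ≈ 2375 kPa

P = nRT/(V − nb) − a n²/V²
nRT/(V − nb) = (5.01)(8.314)(280.5)/(4.615 − 5.01×0.03916) = 11684/4.4188 = 2644.2 kPa
a n²/V² = (228.7)(5.01)²/(4.615)² = 269.52 kPa
P = 2644.2 − 269.52 = 2375 kPa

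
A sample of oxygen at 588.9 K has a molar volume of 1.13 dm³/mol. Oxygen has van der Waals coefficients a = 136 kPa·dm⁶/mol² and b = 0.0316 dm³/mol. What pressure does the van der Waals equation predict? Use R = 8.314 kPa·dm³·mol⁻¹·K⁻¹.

P = RT/(V_m − b) − a/V_m²
RT/(V_m − b) = (8.314)(588.9)/(1.13 − 0.0316) = 4896.1/1.0984 = 4457.5 kPa
a/V_m² = 136/(1.13)² = 106.51 kPa
P = 4457.5 − 106.51 = 4351 kPa

P ≈ 4351 kPa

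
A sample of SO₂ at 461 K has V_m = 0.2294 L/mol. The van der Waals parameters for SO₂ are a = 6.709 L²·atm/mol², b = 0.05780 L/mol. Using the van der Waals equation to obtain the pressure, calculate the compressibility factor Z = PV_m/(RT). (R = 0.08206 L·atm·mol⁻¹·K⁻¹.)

P = RT/(V_m − b) − a/V_m² = (0.08206)(461)/(0.2294 − 0.05780) − 6.709/(0.2294)²
  = 37.830/0.17160 − 127.49 = 220.45 − 127.49 = 92.96 atm
Z = PV_m/(RT) = (92.96)(0.2294)/((0.08206)(461)) = 21.325/37.830 = 0.5637

Z ≈ 0.5637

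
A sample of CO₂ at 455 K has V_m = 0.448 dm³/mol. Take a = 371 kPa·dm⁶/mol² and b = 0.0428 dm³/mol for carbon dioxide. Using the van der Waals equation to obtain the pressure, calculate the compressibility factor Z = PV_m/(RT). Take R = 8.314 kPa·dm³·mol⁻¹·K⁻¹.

Z ≈ 0.8867

P = RT/(V_m − b) − a/V_m² = (8.314)(455)/(0.448 − 0.0428) − 371/(0.448)²
  = 3782.9/0.40520 − 1848.5 = 9335.9 − 1848.5 = 7487.4 kPa
Z = PV_m/(RT) = (7487.4)(0.448)/((8.314)(455)) = 3354.4/3782.9 = 0.8867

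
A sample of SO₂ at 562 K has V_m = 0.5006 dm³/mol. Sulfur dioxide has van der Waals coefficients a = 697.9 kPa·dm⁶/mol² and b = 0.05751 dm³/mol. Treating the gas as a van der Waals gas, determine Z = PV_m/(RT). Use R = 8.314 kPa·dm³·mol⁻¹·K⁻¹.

Z ≈ 0.8314

P = RT/(V_m − b) − a/V_m² = (8.314)(562)/(0.5006 − 0.05751) − 697.9/(0.5006)²
  = 4672.5/0.44309 − 2784.9 = 10545 − 2784.9 = 7760 kPa
Z = PV_m/(RT) = (7760)(0.5006)/((8.314)(562)) = 3884.7/4672.5 = 0.8314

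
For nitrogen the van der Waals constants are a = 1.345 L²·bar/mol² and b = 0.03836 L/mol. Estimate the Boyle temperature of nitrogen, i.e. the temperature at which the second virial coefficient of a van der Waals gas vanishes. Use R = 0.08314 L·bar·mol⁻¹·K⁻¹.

For a van der Waals gas the second virial coefficient B₂ = b − a/(RT) vanishes at T_B = a/(Rb).
T_B = 1.345/(0.08314×0.03836) = 1.345/0.0031893 = 421.7 K

T_B ≈ 421.7 K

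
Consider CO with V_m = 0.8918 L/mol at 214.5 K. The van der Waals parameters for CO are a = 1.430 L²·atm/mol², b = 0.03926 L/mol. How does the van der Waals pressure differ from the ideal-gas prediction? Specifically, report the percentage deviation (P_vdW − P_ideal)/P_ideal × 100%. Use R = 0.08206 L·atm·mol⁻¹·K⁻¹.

Ideal: P_ideal = RT/V_m = (0.08206)(214.5)/0.8918 = 19.7375 atm
vdW: P = RT/(V_m − b) − a/V_m² = 17.6019/0.852540 − 1.430/0.795307 = 20.6464 − 1.79805 = 18.8484 atm
% deviation = (18.8484 − 19.7375)/19.7375 × 100% = -4.50%

-4.50 %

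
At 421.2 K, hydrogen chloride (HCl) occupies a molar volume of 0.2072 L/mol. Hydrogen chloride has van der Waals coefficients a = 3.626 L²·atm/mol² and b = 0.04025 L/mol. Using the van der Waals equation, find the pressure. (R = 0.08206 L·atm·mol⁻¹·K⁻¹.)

P ≈ 122.6 atm

P = RT/(V_m − b) − a/V_m²
RT/(V_m − b) = (0.08206)(421.2)/(0.2072 − 0.04025) = 34.564/0.16695 = 207.03 atm
a/V_m² = 3.626/(0.2072)² = 84.459 atm
P = 207.03 − 84.459 = 122.6 atm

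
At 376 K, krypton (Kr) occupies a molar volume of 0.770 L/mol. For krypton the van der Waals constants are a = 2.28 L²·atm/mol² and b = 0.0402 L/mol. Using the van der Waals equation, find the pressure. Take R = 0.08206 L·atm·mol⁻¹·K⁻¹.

P = RT/(V_m − b) − a/V_m²
RT/(V_m − b) = (0.08206)(376)/(0.770 − 0.0402) = 30.855/0.72980 = 42.279 atm
a/V_m² = 2.28/(0.770)² = 3.8455 atm
P = 42.279 − 3.8455 = 38.43 atm

P ≈ 38.43 atm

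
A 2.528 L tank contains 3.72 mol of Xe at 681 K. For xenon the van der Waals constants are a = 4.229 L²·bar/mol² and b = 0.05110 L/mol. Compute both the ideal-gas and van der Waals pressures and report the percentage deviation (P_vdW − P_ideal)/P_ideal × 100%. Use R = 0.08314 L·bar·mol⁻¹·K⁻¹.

Ideal: P_ideal = nRT/V = (3.72)(0.08314)(681)/2.528 = 83.3150 bar
vdW: P = nRT/(V − nb) − a n²/V² = 210.620/2.33791 − 58.5226/6.39078 = 90.0890 − 9.15735 = 80.9317 bar
% deviation = (80.9317 − 83.3150)/83.3150 × 100% = -2.86%

-2.86 %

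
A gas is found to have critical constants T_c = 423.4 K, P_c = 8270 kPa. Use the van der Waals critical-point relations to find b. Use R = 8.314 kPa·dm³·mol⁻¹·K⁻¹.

b ≈ 0.05321 dm³/mol

From T_c = 8a/(27Rb) and P_c = a/(27b²): b = R T_c/(8 P_c).
b = (8.314)(423.4)/(8×8270) = 3520.1/66160 = 0.05321 dm³/mol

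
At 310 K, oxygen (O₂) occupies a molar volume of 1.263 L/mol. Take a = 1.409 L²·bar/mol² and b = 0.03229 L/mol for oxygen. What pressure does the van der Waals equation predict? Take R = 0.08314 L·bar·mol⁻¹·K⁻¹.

P ≈ 20.06 bar

P = RT/(V_m − b) − a/V_m²
RT/(V_m − b) = (0.08314)(310)/(1.263 − 0.03229) = 25.773/1.2307 = 20.942 bar
a/V_m² = 1.409/(1.263)² = 0.88329 bar
P = 20.942 − 0.88329 = 20.06 bar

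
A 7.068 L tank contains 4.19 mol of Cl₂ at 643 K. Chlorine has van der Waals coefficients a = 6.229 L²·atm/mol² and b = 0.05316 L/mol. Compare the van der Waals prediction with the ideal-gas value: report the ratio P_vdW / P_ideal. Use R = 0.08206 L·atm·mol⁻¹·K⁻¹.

P_vdW / P_ideal ≈ 0.9626

Ideal: P_ideal = nRT/V = (4.19)(0.08206)(643)/7.068 = 31.2795 atm
vdW: P = nRT/(V − nb) − a n²/V² = 221.084/6.84526 − 109.357/49.9566 = 32.2974 − 2.18904 = 30.1084 atm
Ratio = 30.1084/31.2795 = 0.9626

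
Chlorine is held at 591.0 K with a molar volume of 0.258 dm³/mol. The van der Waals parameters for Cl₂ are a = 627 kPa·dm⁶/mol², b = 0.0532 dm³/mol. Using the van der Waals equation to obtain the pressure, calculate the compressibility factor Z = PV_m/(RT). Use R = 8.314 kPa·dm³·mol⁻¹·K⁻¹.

P = RT/(V_m − b) − a/V_m² = (8.314)(591.0)/(0.258 − 0.0532) − 627/(0.258)²
  = 4913.6/0.20480 − 9419.5 = 23992 − 9419.5 = 14573 kPa
Z = PV_m/(RT) = (14573)(0.258)/((8.314)(591.0)) = 3759.8/4913.6 = 0.7652

Z ≈ 0.7652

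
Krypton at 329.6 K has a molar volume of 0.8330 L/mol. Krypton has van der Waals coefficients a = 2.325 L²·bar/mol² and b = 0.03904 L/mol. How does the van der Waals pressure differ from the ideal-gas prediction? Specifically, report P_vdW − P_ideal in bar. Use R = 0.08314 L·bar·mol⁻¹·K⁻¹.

ΔP ≈ -1.733 bar

Ideal: P_ideal = RT/V_m = (0.08314)(329.6)/0.8330 = 32.8967 bar
vdW: P = RT/(V_m − b) − a/V_m² = 27.4029/0.793960 − 2.325/0.693889 = 34.5142 − 3.35068 = 31.1635 bar
ΔP = 31.1635 − 32.8967 = -1.733 bar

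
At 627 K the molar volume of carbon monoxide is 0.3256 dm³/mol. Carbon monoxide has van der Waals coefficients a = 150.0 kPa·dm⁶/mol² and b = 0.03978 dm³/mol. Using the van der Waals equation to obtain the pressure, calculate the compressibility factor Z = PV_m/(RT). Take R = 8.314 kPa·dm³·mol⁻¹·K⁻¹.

Z ≈ 1.051

P = RT/(V_m − b) − a/V_m² = (8.314)(627)/(0.3256 − 0.03978) − 150.0/(0.3256)²
  = 5212.9/0.28582 − 1414.9 = 18238 − 1414.9 = 16823 kPa
Z = PV_m/(RT) = (16823)(0.3256)/((8.314)(627)) = 5477.6/5212.9 = 1.051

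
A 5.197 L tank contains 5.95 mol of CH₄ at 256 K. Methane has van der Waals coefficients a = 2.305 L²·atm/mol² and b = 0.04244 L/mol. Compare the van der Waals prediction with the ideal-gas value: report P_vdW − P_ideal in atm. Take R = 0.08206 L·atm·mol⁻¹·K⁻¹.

Ideal: P_ideal = nRT/V = (5.95)(0.08206)(256)/5.197 = 24.0511 atm
vdW: P = nRT/(V − nb) − a n²/V² = 124.994/4.94448 − 81.6028/27.0088 = 25.2795 − 3.02134 = 22.2582 atm
ΔP = 22.2582 − 24.0511 = -1.793 atm

ΔP ≈ -1.793 atm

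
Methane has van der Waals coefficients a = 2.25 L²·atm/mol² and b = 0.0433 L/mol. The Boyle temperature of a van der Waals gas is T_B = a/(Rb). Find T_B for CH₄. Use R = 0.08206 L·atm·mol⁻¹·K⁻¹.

T_B ≈ 633.2 K

For a van der Waals gas the second virial coefficient B₂ = b − a/(RT) vanishes at T_B = a/(Rb).
T_B = 2.25/(0.08206×0.0433) = 2.25/0.0035532 = 633.2 K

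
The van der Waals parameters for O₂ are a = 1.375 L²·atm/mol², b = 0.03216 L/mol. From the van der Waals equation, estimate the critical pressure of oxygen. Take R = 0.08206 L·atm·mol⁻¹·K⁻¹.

For a van der Waals gas, P_c = a/(27b²).
P_c = 1.375/(27×(0.03216)²) = 1.375/0.027925 = 49.24 atm

P_c ≈ 49.24 atm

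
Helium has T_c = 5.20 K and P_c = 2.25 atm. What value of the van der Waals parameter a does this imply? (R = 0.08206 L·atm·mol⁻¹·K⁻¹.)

From T_c = 8a/(27Rb) and P_c = a/(27b²): a = 27 R² T_c²/(64 P_c).
a = 27×(0.08206)²×(5.20)²/(64×2.25) = 4.9162/144.00 = 0.03414 L²·atm/mol²

a ≈ 0.03414 L²·atm/mol²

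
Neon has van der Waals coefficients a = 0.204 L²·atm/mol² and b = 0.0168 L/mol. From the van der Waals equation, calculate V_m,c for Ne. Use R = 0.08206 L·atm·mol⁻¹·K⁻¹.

V_m,c ≈ 0.05040 L/mol

For a van der Waals gas, V_m,c = 3b.
V_m,c = 3×0.0168 = 0.05040 L/mol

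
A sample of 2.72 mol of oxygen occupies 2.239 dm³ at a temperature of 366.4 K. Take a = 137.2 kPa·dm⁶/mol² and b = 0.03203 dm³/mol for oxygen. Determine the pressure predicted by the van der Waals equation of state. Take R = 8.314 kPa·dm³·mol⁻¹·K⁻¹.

P = nRT/(V − nb) − a n²/V²
nRT/(V − nb) = (2.72)(8.314)(366.4)/(2.239 − 2.72×0.03203) = 8285.8/2.1519 = 3850.5 kPa
a n²/V² = (137.2)(2.72)²/(2.239)² = 202.48 kPa
P = 3850.5 − 202.48 = 3648 kPa

P ≈ 3648 kPa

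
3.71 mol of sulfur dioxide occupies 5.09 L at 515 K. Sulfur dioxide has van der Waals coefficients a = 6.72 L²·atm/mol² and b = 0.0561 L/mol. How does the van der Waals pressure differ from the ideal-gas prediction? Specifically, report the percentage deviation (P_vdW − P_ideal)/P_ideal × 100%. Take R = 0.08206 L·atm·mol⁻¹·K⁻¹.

-7.33 %

Ideal: P_ideal = nRT/V = (3.71)(0.08206)(515)/5.09 = 30.8031 atm
vdW: P = nRT/(V − nb) − a n²/V² = 156.788/4.88187 − 92.4948/25.9081 = 32.1164 − 3.57011 = 28.5463 atm
% deviation = (28.5463 − 30.8031)/30.8031 × 100% = -7.33%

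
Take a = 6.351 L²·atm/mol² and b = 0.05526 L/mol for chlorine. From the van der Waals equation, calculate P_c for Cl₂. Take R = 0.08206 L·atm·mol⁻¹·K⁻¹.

For a van der Waals gas, P_c = a/(27b²).
P_c = 6.351/(27×(0.05526)²) = 6.351/0.082449 = 77.03 atm

P_c ≈ 77.03 atm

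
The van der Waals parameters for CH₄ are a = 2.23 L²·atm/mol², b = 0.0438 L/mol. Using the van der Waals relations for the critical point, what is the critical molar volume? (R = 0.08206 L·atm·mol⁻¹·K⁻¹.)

For a van der Waals gas, V_m,c = 3b.
V_m,c = 3×0.0438 = 0.1314 L/mol

V_m,c ≈ 0.1314 L/mol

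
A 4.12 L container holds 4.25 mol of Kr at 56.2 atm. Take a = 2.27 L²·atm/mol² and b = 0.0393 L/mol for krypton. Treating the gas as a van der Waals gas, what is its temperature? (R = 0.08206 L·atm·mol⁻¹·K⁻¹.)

T ≈ 664.4 K

T = (P + a n²/V²)(V − nb)/(nR)
P + a n²/V² = 56.2 + (2.27)(4.25)²/(4.12)² = 58.616 atm
V − nb = 4.12 − (4.25)(0.0393) = 3.9530 L
T = (58.616)(3.9530)/((4.25)(0.08206)) = 664.4 K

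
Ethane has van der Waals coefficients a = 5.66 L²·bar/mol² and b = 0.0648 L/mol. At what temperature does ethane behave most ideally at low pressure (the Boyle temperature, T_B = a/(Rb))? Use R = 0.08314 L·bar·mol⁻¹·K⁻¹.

For a van der Waals gas the second virial coefficient B₂ = b − a/(RT) vanishes at T_B = a/(Rb).
T_B = 5.66/(0.08314×0.0648) = 5.66/0.0053875 = 1051 K

T_B ≈ 1051 K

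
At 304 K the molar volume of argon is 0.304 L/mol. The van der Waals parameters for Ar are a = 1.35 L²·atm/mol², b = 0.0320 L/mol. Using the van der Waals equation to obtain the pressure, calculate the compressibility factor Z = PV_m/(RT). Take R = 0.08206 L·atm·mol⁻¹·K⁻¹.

P = RT/(V_m − b) − a/V_m² = (0.08206)(304)/(0.304 − 0.0320) − 1.35/(0.304)²
  = 24.946/0.27200 − 14.608 = 91.713 − 14.608 = 77.105 atm
Z = PV_m/(RT) = (77.105)(0.304)/((0.08206)(304)) = 23.440/24.946 = 0.9396

Z ≈ 0.9396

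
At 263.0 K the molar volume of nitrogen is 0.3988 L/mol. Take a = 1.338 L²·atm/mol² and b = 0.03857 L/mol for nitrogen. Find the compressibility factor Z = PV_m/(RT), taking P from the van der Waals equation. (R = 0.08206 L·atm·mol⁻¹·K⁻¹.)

Z ≈ 0.9516

P = RT/(V_m − b) − a/V_m² = (0.08206)(263.0)/(0.3988 − 0.03857) − 1.338/(0.3988)²
  = 21.582/0.36023 − 8.4129 = 59.912 − 8.4129 = 51.499 atm
Z = PV_m/(RT) = (51.499)(0.3988)/((0.08206)(263.0)) = 20.538/21.582 = 0.9516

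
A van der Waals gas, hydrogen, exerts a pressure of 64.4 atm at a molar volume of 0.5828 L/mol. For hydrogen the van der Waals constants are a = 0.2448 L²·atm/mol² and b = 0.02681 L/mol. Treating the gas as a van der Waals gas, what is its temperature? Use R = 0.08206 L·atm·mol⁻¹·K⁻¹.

T ≈ 441.2 K

T = (P + a/V_m²)(V_m − b)/R
P + a/V_m² = 64.4 + 0.2448/(0.5828)² = 65.121 atm
V_m − b = 0.5828 − 0.02681 = 0.55599 L/mol
T = (65.121)(0.55599)/0.08206 = 441.2 K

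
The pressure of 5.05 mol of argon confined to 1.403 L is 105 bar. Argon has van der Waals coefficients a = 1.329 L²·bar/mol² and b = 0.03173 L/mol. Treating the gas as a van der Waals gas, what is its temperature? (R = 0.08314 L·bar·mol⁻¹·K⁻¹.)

T = (P + a n²/V²)(V − nb)/(nR)
P + a n²/V² = 105 + (1.329)(5.05)²/(1.403)² = 122.22 bar
V − nb = 1.403 − (5.05)(0.03173) = 1.2428 L
T = (122.22)(1.2428)/((5.05)(0.08314)) = 361.8 K

T ≈ 361.8 K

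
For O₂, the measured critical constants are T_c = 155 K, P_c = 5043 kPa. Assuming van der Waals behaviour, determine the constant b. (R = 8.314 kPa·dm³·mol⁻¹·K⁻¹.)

b ≈ 0.03194 dm³/mol

From T_c = 8a/(27Rb) and P_c = a/(27b²): b = R T_c/(8 P_c).
b = (8.314)(155)/(8×5043) = 1288.7/40344 = 0.03194 dm³/mol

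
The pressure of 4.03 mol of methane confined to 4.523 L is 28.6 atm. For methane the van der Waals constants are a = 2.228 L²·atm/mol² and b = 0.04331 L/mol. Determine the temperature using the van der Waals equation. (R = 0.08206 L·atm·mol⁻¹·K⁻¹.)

T ≈ 399.3 K

T = (P + a n²/V²)(V − nb)/(nR)
P + a n²/V² = 28.6 + (2.228)(4.03)²/(4.523)² = 30.369 atm
V − nb = 4.523 − (4.03)(0.04331) = 4.3485 L
T = (30.369)(4.3485)/((4.03)(0.08206)) = 399.3 K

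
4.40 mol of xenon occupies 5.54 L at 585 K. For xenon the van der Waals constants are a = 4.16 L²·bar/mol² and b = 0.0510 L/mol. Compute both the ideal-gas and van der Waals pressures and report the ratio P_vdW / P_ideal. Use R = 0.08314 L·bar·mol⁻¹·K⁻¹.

P_vdW / P_ideal ≈ 0.9743

Ideal: P_ideal = nRT/V = (4.40)(0.08314)(585)/5.54 = 38.6286 bar
vdW: P = nRT/(V − nb) − a n²/V² = 214.002/5.31560 − 80.5376/30.6916 = 40.2592 − 2.62409 = 37.6351 bar
Ratio = 37.6351/38.6286 = 0.9743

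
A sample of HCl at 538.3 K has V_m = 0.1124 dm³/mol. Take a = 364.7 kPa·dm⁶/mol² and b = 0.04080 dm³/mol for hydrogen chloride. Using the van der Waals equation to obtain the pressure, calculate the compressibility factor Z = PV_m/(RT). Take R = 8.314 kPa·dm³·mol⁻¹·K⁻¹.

Z ≈ 0.8448

P = RT/(V_m − b) − a/V_m² = (8.314)(538.3)/(0.1124 − 0.04080) − 364.7/(0.1124)²
  = 4475.4/0.071600 − 28867 = 62506 − 28867 = 33639 kPa
Z = PV_m/(RT) = (33639)(0.1124)/((8.314)(538.3)) = 3781.0/4475.4 = 0.8448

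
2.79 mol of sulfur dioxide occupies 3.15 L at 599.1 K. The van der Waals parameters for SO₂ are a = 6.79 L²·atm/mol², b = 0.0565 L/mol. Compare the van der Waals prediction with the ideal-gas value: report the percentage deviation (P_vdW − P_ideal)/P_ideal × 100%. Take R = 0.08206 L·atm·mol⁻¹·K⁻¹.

Ideal: P_ideal = nRT/V = (2.79)(0.08206)(599.1)/3.15 = 43.5436 atm
vdW: P = nRT/(V − nb) − a n²/V² = 137.162/2.99237 − 52.8540/9.92250 = 45.8372 − 5.32668 = 40.5105 atm
% deviation = (40.5105 − 43.5436)/43.5436 × 100% = -6.97%

-6.97 %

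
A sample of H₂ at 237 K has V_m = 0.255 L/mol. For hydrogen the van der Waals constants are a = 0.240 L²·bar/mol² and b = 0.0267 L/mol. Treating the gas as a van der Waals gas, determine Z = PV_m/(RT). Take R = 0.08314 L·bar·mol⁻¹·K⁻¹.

P = RT/(V_m − b) − a/V_m² = (0.08314)(237)/(0.255 − 0.0267) − 0.240/(0.255)²
  = 19.704/0.22830 − 3.6909 = 86.307 − 3.6909 = 82.616 bar
Z = PV_m/(RT) = (82.616)(0.255)/((0.08314)(237)) = 21.067/19.704 = 1.069

Z ≈ 1.069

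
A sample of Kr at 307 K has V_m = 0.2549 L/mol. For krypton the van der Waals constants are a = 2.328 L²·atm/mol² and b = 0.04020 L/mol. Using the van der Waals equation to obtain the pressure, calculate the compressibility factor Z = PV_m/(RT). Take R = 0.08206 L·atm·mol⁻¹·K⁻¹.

P = RT/(V_m − b) − a/V_m² = (0.08206)(307)/(0.2549 − 0.04020) − 2.328/(0.2549)²
  = 25.192/0.21470 − 35.830 = 117.34 − 35.830 = 81.51 atm
Z = PV_m/(RT) = (81.51)(0.2549)/((0.08206)(307)) = 20.777/25.192 = 0.8247

Z ≈ 0.8247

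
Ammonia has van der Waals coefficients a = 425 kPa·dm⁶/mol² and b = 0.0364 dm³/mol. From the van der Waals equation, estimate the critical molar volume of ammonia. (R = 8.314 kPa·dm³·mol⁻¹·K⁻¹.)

V_m,c ≈ 0.1092 dm³/mol

For a van der Waals gas, V_m,c = 3b.
V_m,c = 3×0.0364 = 0.1092 dm³/mol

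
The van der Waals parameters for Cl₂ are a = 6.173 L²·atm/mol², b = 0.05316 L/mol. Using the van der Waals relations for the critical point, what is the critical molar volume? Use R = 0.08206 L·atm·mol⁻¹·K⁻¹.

For a van der Waals gas, V_m,c = 3b.
V_m,c = 3×0.05316 = 0.1595 L/mol

V_m,c ≈ 0.1595 L/mol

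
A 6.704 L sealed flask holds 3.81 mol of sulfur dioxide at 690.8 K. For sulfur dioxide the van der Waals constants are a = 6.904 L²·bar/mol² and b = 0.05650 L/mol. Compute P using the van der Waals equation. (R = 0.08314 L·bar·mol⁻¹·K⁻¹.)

P = nRT/(V − nb) − a n²/V²
nRT/(V − nb) = (3.81)(0.08314)(690.8)/(6.704 − 3.81×0.05650) = 218.82/6.4887 = 33.723 bar
a n²/V² = (6.904)(3.81)²/(6.704)² = 2.2299 bar
P = 33.723 − 2.2299 = 31.49 bar

P ≈ 31.49 bar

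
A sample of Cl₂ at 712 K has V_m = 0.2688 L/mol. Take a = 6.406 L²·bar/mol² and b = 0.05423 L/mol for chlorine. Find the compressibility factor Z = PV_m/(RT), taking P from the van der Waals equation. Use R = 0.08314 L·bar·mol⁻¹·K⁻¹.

P = RT/(V_m − b) − a/V_m² = (0.08314)(712)/(0.2688 − 0.05423) − 6.406/(0.2688)²
  = 59.196/0.21457 − 88.660 = 275.88 − 88.660 = 187.22 bar
Z = PV_m/(RT) = (187.22)(0.2688)/((0.08314)(712)) = 50.325/59.196 = 0.8501

Z ≈ 0.8501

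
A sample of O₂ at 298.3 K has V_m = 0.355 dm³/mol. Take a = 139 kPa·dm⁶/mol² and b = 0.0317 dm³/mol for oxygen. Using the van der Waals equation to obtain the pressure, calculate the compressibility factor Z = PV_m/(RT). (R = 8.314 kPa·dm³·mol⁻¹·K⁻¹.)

Z ≈ 0.9402

P = RT/(V_m − b) − a/V_m² = (8.314)(298.3)/(0.355 − 0.0317) − 139/(0.355)²
  = 2480.1/0.32330 − 1103.0 = 7671.2 − 1103.0 = 6568.2 kPa
Z = PV_m/(RT) = (6568.2)(0.355)/((8.314)(298.3)) = 2331.7/2480.1 = 0.9402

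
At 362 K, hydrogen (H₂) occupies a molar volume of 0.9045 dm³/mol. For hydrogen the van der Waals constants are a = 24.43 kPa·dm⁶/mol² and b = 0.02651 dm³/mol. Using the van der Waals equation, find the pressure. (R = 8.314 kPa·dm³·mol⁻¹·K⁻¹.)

P ≈ 3398 kPa

P = RT/(V_m − b) − a/V_m²
RT/(V_m − b) = (8.314)(362)/(0.9045 − 0.02651) = 3009.7/0.87799 = 3427.9 kPa
a/V_m² = 24.43/(0.9045)² = 29.861 kPa
P = 3427.9 − 29.861 = 3398 kPa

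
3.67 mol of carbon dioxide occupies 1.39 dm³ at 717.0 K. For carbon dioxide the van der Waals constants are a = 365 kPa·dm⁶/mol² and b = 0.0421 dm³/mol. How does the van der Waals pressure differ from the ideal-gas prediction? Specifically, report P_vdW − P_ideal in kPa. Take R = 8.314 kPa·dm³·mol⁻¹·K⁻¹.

ΔP ≈ -576 kPa

Ideal: P_ideal = nRT/V = (3.67)(8.314)(717.0)/1.39 = 15739.1 kPa
vdW: P = nRT/(V − nb) − a n²/V² = 21877.4/1.23549 − 4916.15/1.93210 = 17707.5 − 2544.46 = 15163.0 kPa
ΔP = 15163.0 − 15739.1 = -576 kPa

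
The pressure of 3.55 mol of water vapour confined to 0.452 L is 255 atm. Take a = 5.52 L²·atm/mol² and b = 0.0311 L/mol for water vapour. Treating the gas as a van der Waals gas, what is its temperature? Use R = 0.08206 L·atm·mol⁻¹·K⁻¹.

T ≈ 698.3 K

T = (P + a n²/V²)(V − nb)/(nR)
P + a n²/V² = 255 + (5.52)(3.55)²/(0.452)² = 595.50 atm
V − nb = 0.452 − (3.55)(0.0311) = 0.34160 L
T = (595.50)(0.34160)/((3.55)(0.08206)) = 698.3 K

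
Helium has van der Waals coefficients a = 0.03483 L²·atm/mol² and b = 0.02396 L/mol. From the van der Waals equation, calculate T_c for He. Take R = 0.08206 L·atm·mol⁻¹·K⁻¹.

T_c ≈ 5.249 K

For a van der Waals gas, T_c = 8a/(27Rb).
T_c = 8×0.03483/(27×0.08206×0.02396) = 0.27864/0.053086 = 5.249 K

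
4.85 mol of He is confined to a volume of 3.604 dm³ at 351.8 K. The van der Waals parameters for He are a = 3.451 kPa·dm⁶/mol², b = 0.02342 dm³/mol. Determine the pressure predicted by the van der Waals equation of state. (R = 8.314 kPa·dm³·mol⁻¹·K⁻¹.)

P ≈ 4058 kPa

P = nRT/(V − nb) − a n²/V²
nRT/(V − nb) = (4.85)(8.314)(351.8)/(3.604 − 4.85×0.02342) = 14186/3.4904 = 4064.3 kPa
a n²/V² = (3.451)(4.85)²/(3.604)² = 6.2497 kPa
P = 4064.3 − 6.2497 = 4058 kPa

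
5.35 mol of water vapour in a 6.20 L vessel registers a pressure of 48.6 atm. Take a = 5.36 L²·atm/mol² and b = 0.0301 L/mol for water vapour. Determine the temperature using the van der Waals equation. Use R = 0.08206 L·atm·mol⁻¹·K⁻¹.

T ≈ 723.4 K

T = (P + a n²/V²)(V − nb)/(nR)
P + a n²/V² = 48.6 + (5.36)(5.35)²/(6.20)² = 52.591 atm
V − nb = 6.20 − (5.35)(0.0301) = 6.0390 L
T = (52.591)(6.0390)/((5.35)(0.08206)) = 723.4 K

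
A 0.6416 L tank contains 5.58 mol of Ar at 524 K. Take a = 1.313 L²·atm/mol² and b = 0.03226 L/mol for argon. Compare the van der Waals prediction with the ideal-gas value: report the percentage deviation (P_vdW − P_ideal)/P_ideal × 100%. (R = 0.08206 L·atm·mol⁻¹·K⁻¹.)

Ideal: P_ideal = nRT/V = (5.58)(0.08206)(524)/0.6416 = 373.966 atm
vdW: P = nRT/(V − nb) − a n²/V² = 239.937/0.461589 − 40.8821/0.411651 = 519.807 − 99.3125 = 420.495 atm
% deviation = (420.495 − 373.966)/373.966 × 100% = 12.44%

12.44 %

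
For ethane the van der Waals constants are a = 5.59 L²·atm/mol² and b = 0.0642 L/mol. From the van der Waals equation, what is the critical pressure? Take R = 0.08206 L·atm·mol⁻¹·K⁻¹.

For a van der Waals gas, P_c = a/(27b²).
P_c = 5.59/(27×(0.0642)²) = 5.59/0.11128 = 50.23 atm

P_c ≈ 50.23 atm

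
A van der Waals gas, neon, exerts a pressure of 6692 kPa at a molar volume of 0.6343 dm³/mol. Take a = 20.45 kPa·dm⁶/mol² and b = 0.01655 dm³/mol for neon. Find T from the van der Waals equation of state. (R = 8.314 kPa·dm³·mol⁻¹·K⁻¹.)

T = (P + a/V_m²)(V_m − b)/R
P + a/V_m² = 6692 + 20.45/(0.6343)² = 6742.8 kPa
V_m − b = 0.6343 − 0.01655 = 0.61775 dm³/mol
T = (6742.8)(0.61775)/8.314 = 501.0 K

T ≈ 501.0 K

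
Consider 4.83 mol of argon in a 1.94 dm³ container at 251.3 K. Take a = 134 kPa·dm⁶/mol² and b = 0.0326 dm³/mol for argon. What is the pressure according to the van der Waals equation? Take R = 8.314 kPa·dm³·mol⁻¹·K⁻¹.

P ≈ 4831 kPa

P = nRT/(V − nb) − a n²/V²
nRT/(V − nb) = (4.83)(8.314)(251.3)/(1.94 − 4.83×0.0326) = 10091/1.7825 = 5661.2 kPa
a n²/V² = (134)(4.83)²/(1.94)² = 830.61 kPa
P = 5661.2 − 830.61 = 4831 kPa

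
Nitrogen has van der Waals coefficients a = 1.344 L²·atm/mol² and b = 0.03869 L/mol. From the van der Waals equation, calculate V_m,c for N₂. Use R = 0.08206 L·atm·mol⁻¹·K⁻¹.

V_m,c ≈ 0.1161 L/mol

For a van der Waals gas, V_m,c = 3b.
V_m,c = 3×0.03869 = 0.1161 L/mol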